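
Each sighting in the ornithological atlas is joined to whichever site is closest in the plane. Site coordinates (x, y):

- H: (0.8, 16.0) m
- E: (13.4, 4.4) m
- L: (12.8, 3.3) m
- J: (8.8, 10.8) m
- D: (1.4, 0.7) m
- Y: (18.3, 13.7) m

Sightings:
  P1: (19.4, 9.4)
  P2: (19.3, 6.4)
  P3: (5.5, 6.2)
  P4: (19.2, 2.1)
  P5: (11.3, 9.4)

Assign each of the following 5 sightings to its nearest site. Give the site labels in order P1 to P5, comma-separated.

Y, E, J, E, J

P1 → Y (d²=19.70)
P2 → E (d²=38.81)
P3 → J (d²=32.05)
P4 → E (d²=38.93)
P5 → J (d²=8.21)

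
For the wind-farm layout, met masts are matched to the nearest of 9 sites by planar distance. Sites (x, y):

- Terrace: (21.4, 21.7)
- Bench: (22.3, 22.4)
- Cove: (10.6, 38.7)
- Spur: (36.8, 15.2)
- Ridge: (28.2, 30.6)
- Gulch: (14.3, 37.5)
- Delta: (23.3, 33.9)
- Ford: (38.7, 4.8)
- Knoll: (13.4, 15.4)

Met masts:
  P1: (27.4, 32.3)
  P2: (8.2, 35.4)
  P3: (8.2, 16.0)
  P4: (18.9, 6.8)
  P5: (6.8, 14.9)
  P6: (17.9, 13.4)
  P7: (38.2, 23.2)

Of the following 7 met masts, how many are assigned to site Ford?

P1 → Ridge
P2 → Cove
P3 → Knoll
P4 → Knoll
P5 → Knoll
P6 → Knoll
P7 → Spur
0 of the 7 go to Ford.

0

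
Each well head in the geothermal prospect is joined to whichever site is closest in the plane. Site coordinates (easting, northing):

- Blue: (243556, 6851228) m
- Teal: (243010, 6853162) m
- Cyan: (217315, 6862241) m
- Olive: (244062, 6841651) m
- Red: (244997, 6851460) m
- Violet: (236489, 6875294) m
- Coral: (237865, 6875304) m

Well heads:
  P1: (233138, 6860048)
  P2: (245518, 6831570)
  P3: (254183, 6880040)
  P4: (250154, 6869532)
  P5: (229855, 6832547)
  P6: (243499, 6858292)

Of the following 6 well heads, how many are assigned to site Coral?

2

P1 → Teal
P2 → Olive
P3 → Coral
P4 → Coral
P5 → Olive
P6 → Teal
2 of the 6 go to Coral.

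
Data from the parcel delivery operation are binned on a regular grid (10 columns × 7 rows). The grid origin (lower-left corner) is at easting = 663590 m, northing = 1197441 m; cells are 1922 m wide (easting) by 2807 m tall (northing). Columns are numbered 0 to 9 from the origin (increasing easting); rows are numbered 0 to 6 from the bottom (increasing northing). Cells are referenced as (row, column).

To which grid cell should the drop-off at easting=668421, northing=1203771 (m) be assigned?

Column index: ⌊(668421 − 663590) / 1922⌋ = ⌊2.514⌋ = 2
Row offset from origin: ⌊(1203771 − 1197441) / 2807⌋ = ⌊2.255⌋ = 2 → row 2

(2, 2)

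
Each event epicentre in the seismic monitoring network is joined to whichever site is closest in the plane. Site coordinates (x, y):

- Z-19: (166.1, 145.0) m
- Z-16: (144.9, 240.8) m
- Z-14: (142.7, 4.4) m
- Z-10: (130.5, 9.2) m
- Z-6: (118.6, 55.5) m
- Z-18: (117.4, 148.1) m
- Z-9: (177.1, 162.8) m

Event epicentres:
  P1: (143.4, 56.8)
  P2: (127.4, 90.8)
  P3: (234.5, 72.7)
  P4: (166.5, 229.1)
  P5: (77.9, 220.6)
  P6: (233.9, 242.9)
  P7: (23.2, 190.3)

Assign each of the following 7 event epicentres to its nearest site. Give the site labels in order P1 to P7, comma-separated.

P1 → Z-6 (d²=616.73)
P2 → Z-6 (d²=1323.53)
P3 → Z-19 (d²=9905.85)
P4 → Z-16 (d²=603.45)
P5 → Z-16 (d²=4897.04)
P6 → Z-16 (d²=7925.41)
P7 → Z-18 (d²=10654.48)

Z-6, Z-6, Z-19, Z-16, Z-16, Z-16, Z-18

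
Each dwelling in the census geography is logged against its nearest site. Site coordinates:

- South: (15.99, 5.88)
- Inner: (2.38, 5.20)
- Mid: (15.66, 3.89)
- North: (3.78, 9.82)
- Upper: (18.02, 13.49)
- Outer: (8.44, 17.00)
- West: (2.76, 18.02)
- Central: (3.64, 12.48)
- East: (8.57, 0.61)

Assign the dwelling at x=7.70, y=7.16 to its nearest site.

North

Squared distances to each site:
South: 70.362; Inner: 32.144; Mid: 74.055; North: 22.442; Upper: 146.571; Outer: 97.373; West: 142.343; Central: 44.786; East: 43.659.
Minimum at North.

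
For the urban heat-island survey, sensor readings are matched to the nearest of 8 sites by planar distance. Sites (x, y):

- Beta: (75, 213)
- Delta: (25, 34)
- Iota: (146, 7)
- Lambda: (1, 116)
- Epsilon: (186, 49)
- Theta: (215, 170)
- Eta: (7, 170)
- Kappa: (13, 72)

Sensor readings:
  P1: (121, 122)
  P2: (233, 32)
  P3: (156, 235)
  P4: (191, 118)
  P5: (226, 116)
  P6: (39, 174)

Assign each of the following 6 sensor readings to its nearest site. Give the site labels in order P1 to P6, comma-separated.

P1 → Epsilon (d²=9554.00)
P2 → Epsilon (d²=2498.00)
P3 → Beta (d²=7045.00)
P4 → Theta (d²=3280.00)
P5 → Theta (d²=3037.00)
P6 → Eta (d²=1040.00)

Epsilon, Epsilon, Beta, Theta, Theta, Eta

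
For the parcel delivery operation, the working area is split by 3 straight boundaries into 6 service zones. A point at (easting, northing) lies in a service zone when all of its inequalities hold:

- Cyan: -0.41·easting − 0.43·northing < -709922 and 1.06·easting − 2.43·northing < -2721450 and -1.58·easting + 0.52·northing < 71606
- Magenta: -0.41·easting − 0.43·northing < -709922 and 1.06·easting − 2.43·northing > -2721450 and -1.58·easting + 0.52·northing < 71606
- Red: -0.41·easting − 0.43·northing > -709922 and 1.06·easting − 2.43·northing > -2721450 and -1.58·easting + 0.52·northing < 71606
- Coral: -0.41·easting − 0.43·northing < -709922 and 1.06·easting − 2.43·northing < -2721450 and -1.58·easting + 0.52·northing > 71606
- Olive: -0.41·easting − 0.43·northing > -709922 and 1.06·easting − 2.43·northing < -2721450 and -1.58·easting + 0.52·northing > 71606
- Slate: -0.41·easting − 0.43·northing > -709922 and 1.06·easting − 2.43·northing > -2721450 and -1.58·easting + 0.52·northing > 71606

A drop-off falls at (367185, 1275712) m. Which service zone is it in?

Slate

-0.41·367185 − 0.43·1275712 = -699102.010, which is > -709922
1.06·367185 − 2.43·1275712 = -2710764.060, which is > -2721450
-1.58·367185 + 0.52·1275712 = 83217.940, which is > 71606
This sign pattern matches Slate.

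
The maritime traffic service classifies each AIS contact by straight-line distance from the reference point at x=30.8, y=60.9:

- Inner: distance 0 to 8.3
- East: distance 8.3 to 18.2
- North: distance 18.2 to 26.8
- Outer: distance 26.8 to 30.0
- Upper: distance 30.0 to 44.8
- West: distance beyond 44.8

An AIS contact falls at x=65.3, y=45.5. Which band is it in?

Distance = √((65.3−30.8)² + (45.5−60.9)²) = √(1190.250 + 237.160) = 37.781.
30.0 ≤ 37.781 < 44.8 → Upper.

Upper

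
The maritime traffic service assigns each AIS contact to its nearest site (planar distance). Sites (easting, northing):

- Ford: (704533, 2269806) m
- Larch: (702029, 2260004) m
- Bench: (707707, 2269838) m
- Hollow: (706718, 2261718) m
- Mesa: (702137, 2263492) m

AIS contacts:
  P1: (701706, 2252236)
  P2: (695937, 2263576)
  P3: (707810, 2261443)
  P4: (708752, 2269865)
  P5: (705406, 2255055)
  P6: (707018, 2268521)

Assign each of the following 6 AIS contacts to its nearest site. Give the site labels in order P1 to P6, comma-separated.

P1 → Larch (d²=60446153.00)
P2 → Mesa (d²=38447056.00)
P3 → Hollow (d²=1268089.00)
P4 → Bench (d²=1092754.00)
P5 → Larch (d²=35896730.00)
P6 → Bench (d²=2209210.00)

Larch, Mesa, Hollow, Bench, Larch, Bench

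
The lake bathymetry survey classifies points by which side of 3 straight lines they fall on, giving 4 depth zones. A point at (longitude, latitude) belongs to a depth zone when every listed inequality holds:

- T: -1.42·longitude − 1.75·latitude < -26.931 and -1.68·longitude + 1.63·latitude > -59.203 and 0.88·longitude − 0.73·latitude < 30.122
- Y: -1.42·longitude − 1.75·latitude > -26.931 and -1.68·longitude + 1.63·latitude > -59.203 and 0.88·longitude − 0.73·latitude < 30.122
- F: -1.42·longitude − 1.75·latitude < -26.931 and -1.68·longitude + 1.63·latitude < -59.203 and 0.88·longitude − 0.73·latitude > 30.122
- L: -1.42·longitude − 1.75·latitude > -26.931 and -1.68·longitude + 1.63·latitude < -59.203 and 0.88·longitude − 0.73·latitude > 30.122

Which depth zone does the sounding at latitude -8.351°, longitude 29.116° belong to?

L

-1.42·29.116 − 1.75·-8.351 = -26.730, which is > -26.931
-1.68·29.116 + 1.63·-8.351 = -62.527, which is < -59.203
0.88·29.116 − 0.73·-8.351 = 31.718, which is > 30.122
This sign pattern matches L.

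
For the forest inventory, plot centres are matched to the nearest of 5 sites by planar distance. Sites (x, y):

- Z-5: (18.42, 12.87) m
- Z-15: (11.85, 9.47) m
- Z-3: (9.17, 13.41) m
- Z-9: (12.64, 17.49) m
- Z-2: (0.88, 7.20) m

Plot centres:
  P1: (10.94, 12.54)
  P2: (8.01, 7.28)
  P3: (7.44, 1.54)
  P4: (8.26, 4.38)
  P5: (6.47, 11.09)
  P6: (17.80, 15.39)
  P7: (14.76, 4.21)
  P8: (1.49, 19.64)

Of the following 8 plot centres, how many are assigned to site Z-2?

P1 → Z-3
P2 → Z-15
P3 → Z-2
P4 → Z-15
P5 → Z-3
P6 → Z-5
P7 → Z-15
P8 → Z-3
1 of the 8 goes to Z-2.

1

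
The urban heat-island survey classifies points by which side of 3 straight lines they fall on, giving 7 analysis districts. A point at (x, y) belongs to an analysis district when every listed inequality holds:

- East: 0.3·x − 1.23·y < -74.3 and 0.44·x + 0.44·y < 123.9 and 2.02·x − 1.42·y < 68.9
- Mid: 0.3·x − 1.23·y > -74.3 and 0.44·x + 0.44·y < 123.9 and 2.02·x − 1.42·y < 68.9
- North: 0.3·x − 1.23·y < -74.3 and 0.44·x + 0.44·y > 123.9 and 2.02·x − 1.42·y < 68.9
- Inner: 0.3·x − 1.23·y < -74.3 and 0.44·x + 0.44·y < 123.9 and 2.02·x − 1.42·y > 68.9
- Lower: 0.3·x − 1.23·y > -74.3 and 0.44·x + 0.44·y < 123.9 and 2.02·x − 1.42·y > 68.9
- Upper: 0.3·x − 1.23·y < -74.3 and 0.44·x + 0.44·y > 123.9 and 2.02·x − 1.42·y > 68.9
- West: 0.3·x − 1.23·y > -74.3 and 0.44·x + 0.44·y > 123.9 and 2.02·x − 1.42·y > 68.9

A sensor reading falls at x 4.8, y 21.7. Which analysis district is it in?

Mid

0.3·4.8 − 1.23·21.7 = -25.251, which is > -74.3
0.44·4.8 + 0.44·21.7 = 11.660, which is < 123.9
2.02·4.8 − 1.42·21.7 = -21.118, which is < 68.9
This sign pattern matches Mid.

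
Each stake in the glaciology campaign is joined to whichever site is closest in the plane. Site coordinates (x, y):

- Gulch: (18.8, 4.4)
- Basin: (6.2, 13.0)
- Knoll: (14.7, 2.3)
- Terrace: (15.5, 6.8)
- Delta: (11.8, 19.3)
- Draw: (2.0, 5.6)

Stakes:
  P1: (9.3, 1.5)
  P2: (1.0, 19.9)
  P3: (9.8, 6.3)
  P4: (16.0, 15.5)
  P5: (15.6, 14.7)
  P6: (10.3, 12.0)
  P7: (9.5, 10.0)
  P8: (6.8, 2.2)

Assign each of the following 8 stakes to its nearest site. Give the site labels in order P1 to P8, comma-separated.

Knoll, Basin, Terrace, Delta, Delta, Basin, Basin, Draw

P1 → Knoll (d²=29.80)
P2 → Basin (d²=74.65)
P3 → Terrace (d²=32.74)
P4 → Delta (d²=32.08)
P5 → Delta (d²=35.60)
P6 → Basin (d²=17.81)
P7 → Basin (d²=19.89)
P8 → Draw (d²=34.60)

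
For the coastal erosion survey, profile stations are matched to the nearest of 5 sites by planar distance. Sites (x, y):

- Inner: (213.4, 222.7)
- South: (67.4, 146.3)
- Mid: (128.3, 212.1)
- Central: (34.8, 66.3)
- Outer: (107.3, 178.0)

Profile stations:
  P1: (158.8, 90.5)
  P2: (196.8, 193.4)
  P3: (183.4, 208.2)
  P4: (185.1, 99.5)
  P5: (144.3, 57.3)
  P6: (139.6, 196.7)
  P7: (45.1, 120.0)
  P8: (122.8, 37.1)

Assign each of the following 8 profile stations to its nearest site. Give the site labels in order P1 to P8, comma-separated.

Outer, Inner, Inner, Outer, Central, Mid, South, Central

P1 → Outer (d²=10308.50)
P2 → Inner (d²=1134.05)
P3 → Inner (d²=1110.25)
P4 → Outer (d²=12215.09)
P5 → Central (d²=12071.25)
P6 → Mid (d²=364.85)
P7 → South (d²=1188.98)
P8 → Central (d²=8596.64)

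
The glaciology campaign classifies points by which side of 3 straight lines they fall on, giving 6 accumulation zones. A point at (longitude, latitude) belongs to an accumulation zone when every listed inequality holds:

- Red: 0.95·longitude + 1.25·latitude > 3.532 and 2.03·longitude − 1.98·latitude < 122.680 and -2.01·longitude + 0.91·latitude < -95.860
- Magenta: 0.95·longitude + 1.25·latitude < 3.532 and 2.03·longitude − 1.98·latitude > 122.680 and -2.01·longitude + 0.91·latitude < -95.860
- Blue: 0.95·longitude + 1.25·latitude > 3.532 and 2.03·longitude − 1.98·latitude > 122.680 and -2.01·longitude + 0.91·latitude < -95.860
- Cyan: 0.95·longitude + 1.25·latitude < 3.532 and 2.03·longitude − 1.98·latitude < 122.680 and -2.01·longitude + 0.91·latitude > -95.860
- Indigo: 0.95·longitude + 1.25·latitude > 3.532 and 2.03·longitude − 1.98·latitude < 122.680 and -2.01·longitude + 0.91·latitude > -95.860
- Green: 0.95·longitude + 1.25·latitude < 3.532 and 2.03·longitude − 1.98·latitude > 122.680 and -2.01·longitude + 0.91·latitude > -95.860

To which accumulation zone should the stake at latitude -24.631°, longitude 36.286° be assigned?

Indigo

0.95·36.286 + 1.25·-24.631 = 3.683, which is > 3.532
2.03·36.286 − 1.98·-24.631 = 122.430, which is < 122.680
-2.01·36.286 + 0.91·-24.631 = -95.349, which is > -95.860
This sign pattern matches Indigo.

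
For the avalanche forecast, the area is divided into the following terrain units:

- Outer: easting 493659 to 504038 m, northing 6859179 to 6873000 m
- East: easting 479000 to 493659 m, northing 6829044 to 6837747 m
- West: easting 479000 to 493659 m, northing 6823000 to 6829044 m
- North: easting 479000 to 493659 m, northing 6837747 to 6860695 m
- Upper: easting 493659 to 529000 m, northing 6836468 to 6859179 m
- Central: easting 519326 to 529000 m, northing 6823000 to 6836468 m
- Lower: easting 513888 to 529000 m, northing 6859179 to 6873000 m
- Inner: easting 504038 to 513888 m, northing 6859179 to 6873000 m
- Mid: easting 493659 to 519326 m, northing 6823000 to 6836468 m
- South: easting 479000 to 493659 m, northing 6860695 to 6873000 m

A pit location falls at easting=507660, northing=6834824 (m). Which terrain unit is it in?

The point has easting = 507660 and northing = 6834824.
Only Mid satisfies 493659 ≤ easting ≤ 519326 and 6823000 ≤ northing ≤ 6836468.

Mid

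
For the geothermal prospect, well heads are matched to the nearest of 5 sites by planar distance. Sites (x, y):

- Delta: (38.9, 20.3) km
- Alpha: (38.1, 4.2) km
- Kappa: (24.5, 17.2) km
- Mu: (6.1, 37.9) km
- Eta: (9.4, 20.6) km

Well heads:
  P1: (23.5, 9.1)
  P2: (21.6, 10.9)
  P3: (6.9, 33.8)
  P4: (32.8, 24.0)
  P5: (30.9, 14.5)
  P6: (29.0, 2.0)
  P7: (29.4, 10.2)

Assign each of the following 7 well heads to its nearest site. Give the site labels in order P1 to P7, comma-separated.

P1 → Kappa (d²=66.61)
P2 → Kappa (d²=48.10)
P3 → Mu (d²=17.45)
P4 → Delta (d²=50.90)
P5 → Kappa (d²=48.25)
P6 → Alpha (d²=87.65)
P7 → Kappa (d²=73.01)

Kappa, Kappa, Mu, Delta, Kappa, Alpha, Kappa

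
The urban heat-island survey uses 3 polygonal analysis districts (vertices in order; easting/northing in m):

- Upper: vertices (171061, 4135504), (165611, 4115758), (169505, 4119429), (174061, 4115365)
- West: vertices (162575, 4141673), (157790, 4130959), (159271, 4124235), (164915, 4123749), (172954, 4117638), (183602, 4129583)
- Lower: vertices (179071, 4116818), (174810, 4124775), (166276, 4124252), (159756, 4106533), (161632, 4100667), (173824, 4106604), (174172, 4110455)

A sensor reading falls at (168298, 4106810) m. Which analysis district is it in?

Lower

Cast a ray rightward from (168298, 4106810). For each polygon, the edges (by vertex number in listed order) whose endpoints lie on opposite sides of northing = 4106810, where each meets that height, and whether that is right or left of the point:
Upper: no edge straddles that height → 0 crossings.
West: no edge straddles that height → 0 crossings.
Lower: 3–4 at easting≈159857.9 (left), 6–7 at easting≈173842.6 (right) → 1 crossing.
Only Lower has an odd count, so the point is inside Lower.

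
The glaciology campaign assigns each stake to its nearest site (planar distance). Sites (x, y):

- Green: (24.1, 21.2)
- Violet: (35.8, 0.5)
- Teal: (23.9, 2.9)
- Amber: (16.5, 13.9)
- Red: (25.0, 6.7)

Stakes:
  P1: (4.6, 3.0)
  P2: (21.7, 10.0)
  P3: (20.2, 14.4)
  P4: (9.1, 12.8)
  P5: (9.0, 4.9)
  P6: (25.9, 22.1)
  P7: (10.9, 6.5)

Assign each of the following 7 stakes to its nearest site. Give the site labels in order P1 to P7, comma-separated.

Amber, Red, Amber, Amber, Amber, Green, Amber

P1 → Amber (d²=260.42)
P2 → Red (d²=21.78)
P3 → Amber (d²=13.94)
P4 → Amber (d²=55.97)
P5 → Amber (d²=137.25)
P6 → Green (d²=4.05)
P7 → Amber (d²=86.12)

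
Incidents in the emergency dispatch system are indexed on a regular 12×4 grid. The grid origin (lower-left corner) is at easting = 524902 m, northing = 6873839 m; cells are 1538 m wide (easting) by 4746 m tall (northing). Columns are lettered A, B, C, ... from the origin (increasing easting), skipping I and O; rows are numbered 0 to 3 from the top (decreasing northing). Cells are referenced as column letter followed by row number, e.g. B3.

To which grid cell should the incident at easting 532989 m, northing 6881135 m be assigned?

Column index: ⌊(532989 − 524902) / 1538⌋ = ⌊5.258⌋ = 5 → column F
Row offset from origin: ⌊(6881135 − 6873839) / 4746⌋ = ⌊1.537⌋ = 1 → row 2 (counted from top)

F2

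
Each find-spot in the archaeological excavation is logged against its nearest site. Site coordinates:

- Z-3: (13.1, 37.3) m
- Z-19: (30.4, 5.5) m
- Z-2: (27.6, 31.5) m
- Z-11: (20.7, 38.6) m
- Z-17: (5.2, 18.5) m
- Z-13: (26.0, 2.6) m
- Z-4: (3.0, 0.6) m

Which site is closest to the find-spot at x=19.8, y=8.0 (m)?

Squared distances to each site:
Z-3: 903.380; Z-19: 118.610; Z-2: 613.090; Z-11: 937.170; Z-17: 323.410; Z-13: 67.600; Z-4: 337.000.
Minimum at Z-13.

Z-13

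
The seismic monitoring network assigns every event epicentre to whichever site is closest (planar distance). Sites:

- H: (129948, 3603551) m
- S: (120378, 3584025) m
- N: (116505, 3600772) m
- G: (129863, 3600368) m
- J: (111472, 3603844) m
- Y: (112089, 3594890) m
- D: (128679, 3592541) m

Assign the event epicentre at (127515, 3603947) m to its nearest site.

H

Squared distances to each site:
H: 6076305.000; S: 447822853.000; N: 131300725.000; G: 18322345.000; J: 257388458.000; Y: 319990725.000; D: 131451732.000.
Minimum at H.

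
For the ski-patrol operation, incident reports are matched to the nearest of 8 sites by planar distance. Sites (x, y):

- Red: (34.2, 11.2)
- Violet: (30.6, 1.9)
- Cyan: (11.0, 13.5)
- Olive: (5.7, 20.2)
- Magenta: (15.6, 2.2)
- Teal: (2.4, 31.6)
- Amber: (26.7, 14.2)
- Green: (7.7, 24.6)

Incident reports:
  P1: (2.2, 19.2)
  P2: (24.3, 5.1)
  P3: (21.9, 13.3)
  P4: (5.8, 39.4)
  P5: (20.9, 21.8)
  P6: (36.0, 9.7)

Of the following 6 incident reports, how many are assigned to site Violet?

1

P1 → Olive
P2 → Violet
P3 → Amber
P4 → Teal
P5 → Amber
P6 → Red
1 of the 6 goes to Violet.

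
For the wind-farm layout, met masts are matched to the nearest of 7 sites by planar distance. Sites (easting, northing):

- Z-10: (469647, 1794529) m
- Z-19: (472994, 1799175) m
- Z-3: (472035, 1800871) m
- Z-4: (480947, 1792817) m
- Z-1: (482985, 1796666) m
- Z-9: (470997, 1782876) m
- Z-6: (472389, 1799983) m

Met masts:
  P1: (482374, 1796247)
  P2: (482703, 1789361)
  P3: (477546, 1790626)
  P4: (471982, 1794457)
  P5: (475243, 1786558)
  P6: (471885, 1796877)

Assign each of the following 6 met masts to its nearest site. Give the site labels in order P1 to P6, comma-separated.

Z-1, Z-4, Z-4, Z-10, Z-9, Z-19

P1 → Z-1 (d²=548882.00)
P2 → Z-4 (d²=15027472.00)
P3 → Z-4 (d²=16367282.00)
P4 → Z-10 (d²=5457409.00)
P5 → Z-9 (d²=31585640.00)
P6 → Z-19 (d²=6510685.00)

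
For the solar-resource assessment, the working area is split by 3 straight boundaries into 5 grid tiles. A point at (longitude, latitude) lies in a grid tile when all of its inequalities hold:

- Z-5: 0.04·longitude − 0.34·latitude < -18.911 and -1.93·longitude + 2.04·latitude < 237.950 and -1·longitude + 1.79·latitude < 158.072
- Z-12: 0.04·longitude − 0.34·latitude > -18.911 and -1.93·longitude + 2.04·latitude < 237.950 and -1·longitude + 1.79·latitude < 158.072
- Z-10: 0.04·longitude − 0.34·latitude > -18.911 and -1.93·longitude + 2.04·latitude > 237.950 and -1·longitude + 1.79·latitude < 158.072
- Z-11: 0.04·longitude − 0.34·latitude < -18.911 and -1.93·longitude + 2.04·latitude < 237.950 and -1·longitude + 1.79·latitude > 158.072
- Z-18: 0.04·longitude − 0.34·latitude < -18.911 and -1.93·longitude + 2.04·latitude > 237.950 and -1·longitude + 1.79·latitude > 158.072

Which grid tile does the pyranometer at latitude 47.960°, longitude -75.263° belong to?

Z-18

0.04·-75.263 − 0.34·47.960 = -19.317, which is < -18.911
-1.93·-75.263 + 2.04·47.960 = 243.096, which is > 237.950
-1·-75.263 + 1.79·47.960 = 161.111, which is > 158.072
This sign pattern matches Z-18.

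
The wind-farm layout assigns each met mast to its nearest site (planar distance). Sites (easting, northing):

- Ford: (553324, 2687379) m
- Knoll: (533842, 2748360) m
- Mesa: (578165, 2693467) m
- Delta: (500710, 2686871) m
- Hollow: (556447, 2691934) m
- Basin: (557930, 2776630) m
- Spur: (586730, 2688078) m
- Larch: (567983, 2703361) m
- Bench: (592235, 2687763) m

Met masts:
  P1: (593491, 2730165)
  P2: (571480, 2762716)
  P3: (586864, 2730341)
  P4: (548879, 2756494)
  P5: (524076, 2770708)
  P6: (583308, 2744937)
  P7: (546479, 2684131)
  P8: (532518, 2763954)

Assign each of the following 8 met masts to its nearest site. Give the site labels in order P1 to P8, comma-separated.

P1 → Larch (d²=1369112480.00)
P2 → Basin (d²=377201896.00)
P3 → Larch (d²=1084412561.00)
P4 → Knoll (d²=292273325.00)
P5 → Knoll (d²=594807860.00)
P6 → Basin (d²=1648489133.00)
P7 → Ford (d²=57403529.00)
P8 → Knoll (d²=244925812.00)

Larch, Basin, Larch, Knoll, Knoll, Basin, Ford, Knoll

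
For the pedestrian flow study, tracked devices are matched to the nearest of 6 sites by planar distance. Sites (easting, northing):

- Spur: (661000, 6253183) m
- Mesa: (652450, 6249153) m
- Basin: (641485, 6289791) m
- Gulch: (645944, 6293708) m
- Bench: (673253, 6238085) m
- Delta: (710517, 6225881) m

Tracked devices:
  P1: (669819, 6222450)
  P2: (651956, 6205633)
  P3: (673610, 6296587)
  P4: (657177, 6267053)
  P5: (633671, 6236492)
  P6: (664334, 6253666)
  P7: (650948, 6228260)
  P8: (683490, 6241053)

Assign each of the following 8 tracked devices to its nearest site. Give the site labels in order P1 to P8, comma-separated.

Bench, Bench, Gulch, Spur, Mesa, Spur, Mesa, Bench

P1 → Bench (d²=256245581.00)
P2 → Bench (d²=1506694513.00)
P3 → Gulch (d²=773696197.00)
P4 → Spur (d²=206992229.00)
P5 → Mesa (d²=512951762.00)
P6 → Spur (d²=11348845.00)
P7 → Mesa (d²=438773453.00)
P8 → Bench (d²=113605193.00)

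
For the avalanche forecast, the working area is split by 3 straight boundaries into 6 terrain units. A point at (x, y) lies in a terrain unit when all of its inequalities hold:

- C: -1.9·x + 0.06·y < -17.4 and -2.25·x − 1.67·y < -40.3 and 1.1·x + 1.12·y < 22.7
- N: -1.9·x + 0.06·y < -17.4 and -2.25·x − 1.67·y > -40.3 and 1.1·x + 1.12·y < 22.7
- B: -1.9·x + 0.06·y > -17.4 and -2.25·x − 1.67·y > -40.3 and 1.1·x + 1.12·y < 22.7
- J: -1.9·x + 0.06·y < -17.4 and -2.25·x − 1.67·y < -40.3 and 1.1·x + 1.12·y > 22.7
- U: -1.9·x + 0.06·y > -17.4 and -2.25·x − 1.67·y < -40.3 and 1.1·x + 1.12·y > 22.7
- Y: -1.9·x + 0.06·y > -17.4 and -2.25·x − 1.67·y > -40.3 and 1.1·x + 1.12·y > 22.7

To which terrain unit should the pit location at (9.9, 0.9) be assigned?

-1.9·9.9 + 0.06·0.9 = -18.756, which is < -17.4
-2.25·9.9 − 1.67·0.9 = -23.778, which is > -40.3
1.1·9.9 + 1.12·0.9 = 11.898, which is < 22.7
This sign pattern matches N.

N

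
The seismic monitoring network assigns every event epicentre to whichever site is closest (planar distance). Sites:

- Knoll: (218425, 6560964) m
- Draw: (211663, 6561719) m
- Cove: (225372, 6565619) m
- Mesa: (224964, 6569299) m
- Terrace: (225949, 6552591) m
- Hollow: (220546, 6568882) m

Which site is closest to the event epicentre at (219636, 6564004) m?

Knoll

Squared distances to each site:
Knoll: 10708121.000; Draw: 68789954.000; Cove: 35509921.000; Mesa: 56424609.000; Terrace: 170110538.000; Hollow: 24622984.000.
Minimum at Knoll.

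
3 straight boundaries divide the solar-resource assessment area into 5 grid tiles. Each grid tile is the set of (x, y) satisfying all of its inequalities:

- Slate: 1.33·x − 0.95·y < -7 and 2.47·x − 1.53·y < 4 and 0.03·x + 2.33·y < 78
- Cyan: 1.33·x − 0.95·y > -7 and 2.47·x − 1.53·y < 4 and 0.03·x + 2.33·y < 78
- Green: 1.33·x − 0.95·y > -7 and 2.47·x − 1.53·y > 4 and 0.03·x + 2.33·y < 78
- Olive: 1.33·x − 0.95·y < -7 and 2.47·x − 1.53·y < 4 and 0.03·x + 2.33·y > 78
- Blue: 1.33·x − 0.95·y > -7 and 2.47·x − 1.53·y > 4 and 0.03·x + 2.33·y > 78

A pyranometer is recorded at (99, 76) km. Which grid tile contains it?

1.33·99 − 0.95·76 = 59.470, which is > -7
2.47·99 − 1.53·76 = 128.250, which is > 4
0.03·99 + 2.33·76 = 180.050, which is > 78
This sign pattern matches Blue.

Blue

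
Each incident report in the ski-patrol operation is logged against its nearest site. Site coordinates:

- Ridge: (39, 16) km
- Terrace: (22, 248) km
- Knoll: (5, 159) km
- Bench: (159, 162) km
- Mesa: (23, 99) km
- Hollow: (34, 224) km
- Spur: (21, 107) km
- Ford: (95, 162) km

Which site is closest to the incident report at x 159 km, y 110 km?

Bench

Squared distances to each site:
Ridge: 23236.000; Terrace: 37813.000; Knoll: 26117.000; Bench: 2704.000; Mesa: 18617.000; Hollow: 28621.000; Spur: 19053.000; Ford: 6800.000.
Minimum at Bench.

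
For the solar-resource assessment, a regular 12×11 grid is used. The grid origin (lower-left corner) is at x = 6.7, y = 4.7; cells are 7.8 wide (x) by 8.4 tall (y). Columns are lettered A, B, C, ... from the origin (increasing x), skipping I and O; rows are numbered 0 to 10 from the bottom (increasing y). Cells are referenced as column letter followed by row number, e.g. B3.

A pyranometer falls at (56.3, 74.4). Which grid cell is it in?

G8

Column index: ⌊(56.3 − 6.7) / 7.8⌋ = ⌊6.359⌋ = 6 → column G
Row offset from origin: ⌊(74.4 − 4.7) / 8.4⌋ = ⌊8.298⌋ = 8 → row 8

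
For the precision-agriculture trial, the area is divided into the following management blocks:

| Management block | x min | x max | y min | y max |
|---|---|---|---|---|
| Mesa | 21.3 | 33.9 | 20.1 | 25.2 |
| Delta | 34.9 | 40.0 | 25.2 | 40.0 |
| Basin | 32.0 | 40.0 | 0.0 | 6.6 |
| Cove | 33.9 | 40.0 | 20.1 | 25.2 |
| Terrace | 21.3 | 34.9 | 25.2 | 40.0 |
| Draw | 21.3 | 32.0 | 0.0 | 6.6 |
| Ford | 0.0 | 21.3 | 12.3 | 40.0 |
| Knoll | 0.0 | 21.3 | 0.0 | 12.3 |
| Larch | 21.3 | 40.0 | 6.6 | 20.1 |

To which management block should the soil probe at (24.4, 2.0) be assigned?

The point has x = 24.4 and y = 2.0.
Only Draw satisfies 21.3 ≤ x ≤ 32.0 and 0.0 ≤ y ≤ 6.6.

Draw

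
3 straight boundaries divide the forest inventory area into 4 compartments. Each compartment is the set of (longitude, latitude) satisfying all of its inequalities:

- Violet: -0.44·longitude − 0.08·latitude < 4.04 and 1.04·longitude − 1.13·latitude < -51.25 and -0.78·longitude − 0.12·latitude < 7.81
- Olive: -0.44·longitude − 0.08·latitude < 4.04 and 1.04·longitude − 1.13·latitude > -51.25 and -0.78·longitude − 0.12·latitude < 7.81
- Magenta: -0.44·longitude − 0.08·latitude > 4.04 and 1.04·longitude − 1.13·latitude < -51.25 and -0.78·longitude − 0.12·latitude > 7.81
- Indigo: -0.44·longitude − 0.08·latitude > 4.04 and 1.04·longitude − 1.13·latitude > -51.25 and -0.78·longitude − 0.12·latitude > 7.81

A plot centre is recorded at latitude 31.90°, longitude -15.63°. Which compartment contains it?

Magenta

-0.44·-15.63 − 0.08·31.90 = 4.325, which is > 4.04
1.04·-15.63 − 1.13·31.90 = -52.302, which is < -51.25
-0.78·-15.63 − 0.12·31.90 = 8.363, which is > 7.81
This sign pattern matches Magenta.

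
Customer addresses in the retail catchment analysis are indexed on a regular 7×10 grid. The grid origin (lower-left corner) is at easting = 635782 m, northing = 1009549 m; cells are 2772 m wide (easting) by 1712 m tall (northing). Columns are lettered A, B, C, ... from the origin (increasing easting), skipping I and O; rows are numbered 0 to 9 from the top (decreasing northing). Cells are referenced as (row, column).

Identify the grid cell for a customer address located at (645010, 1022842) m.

Column index: ⌊(645010 − 635782) / 2772⌋ = ⌊3.329⌋ = 3 → column D
Row offset from origin: ⌊(1022842 − 1009549) / 1712⌋ = ⌊7.765⌋ = 7 → row 2 (counted from top)

(2, D)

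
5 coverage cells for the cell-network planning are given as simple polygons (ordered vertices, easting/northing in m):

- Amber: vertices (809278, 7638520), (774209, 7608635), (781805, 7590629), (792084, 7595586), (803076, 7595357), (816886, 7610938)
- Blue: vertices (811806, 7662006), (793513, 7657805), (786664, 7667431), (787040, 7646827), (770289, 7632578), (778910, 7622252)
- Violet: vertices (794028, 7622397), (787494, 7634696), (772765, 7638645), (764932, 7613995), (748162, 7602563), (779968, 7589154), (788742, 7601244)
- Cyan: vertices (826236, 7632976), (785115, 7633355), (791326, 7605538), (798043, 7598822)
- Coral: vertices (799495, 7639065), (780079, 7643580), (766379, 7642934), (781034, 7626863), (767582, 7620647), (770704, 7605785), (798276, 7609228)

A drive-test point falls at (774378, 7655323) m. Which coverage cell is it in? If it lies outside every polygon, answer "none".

Cast a ray rightward from (774378, 7655323). For each polygon, the edges (by vertex number in listed order) whose endpoints lie on opposite sides of northing = 7655323, where each meets that height, and whether that is right or left of the point:
Amber: no edge straddles that height → 0 crossings.
Blue: 3–4 at easting≈786885.0 (right), 6–1 at easting≈806275.9 (right) → 2 crossings.
Violet: no edge straddles that height → 0 crossings.
Cyan: no edge straddles that height → 0 crossings.
Coral: no edge straddles that height → 0 crossings.
All counts are even, so the point lies outside every listed polygon.

none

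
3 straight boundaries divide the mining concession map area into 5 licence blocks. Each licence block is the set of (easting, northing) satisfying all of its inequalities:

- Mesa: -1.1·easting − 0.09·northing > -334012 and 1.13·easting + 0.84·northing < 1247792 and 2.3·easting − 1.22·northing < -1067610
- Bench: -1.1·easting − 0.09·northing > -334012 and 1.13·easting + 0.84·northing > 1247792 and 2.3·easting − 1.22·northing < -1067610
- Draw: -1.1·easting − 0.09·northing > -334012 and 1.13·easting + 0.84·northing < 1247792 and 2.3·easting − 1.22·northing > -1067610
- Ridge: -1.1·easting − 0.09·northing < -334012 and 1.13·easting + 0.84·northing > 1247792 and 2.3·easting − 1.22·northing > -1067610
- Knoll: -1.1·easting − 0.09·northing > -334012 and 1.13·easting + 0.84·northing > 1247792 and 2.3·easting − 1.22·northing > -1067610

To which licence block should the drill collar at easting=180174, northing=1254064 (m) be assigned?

Bench

-1.1·180174 − 0.09·1254064 = -311057.160, which is > -334012
1.13·180174 + 0.84·1254064 = 1257010.380, which is > 1247792
2.3·180174 − 1.22·1254064 = -1115557.880, which is < -1067610
This sign pattern matches Bench.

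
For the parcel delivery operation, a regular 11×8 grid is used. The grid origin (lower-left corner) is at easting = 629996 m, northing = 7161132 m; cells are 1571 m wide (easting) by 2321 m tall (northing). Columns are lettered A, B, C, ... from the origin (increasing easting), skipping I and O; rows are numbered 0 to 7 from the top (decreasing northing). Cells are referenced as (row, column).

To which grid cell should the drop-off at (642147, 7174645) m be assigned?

Column index: ⌊(642147 − 629996) / 1571⌋ = ⌊7.735⌋ = 7 → column H
Row offset from origin: ⌊(7174645 − 7161132) / 2321⌋ = ⌊5.822⌋ = 5 → row 2 (counted from top)

(2, H)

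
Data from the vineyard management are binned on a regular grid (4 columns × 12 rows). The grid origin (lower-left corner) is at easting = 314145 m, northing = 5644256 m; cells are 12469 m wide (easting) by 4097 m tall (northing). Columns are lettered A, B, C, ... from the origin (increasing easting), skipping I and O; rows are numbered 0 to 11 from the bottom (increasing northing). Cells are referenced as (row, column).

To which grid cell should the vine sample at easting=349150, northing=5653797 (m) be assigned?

(2, C)

Column index: ⌊(349150 − 314145) / 12469⌋ = ⌊2.807⌋ = 2 → column C
Row offset from origin: ⌊(5653797 − 5644256) / 4097⌋ = ⌊2.329⌋ = 2 → row 2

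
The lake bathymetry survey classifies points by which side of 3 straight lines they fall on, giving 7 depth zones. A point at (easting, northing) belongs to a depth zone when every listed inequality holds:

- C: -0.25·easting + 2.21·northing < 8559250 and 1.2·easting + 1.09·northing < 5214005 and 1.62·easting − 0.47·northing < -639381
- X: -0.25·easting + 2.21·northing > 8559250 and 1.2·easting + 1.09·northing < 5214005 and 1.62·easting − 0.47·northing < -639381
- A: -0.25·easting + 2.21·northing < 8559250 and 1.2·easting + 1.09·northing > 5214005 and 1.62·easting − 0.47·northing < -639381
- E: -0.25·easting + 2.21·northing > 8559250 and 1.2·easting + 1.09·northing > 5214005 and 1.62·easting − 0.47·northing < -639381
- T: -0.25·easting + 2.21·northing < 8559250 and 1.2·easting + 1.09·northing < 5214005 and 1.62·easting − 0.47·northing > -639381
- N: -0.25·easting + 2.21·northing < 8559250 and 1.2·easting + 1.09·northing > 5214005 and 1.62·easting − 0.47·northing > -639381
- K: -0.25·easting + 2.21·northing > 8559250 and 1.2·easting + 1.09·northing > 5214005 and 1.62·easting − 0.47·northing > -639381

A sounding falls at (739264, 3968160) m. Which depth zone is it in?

-0.25·739264 + 2.21·3968160 = 8584817.600, which is > 8559250
1.2·739264 + 1.09·3968160 = 5212411.200, which is < 5214005
1.62·739264 − 0.47·3968160 = -667427.520, which is < -639381
This sign pattern matches X.

X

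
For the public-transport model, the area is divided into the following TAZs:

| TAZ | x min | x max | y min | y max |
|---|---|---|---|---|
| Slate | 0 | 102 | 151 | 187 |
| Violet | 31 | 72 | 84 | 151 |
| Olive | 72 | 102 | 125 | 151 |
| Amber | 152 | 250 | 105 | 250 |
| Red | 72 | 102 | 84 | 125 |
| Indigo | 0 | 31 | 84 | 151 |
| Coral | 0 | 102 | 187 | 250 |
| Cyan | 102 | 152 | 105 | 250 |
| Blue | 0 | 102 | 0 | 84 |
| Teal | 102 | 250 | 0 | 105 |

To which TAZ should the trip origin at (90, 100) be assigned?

The point has x = 90 and y = 100.
Only Red satisfies 72 ≤ x ≤ 102 and 84 ≤ y ≤ 125.

Red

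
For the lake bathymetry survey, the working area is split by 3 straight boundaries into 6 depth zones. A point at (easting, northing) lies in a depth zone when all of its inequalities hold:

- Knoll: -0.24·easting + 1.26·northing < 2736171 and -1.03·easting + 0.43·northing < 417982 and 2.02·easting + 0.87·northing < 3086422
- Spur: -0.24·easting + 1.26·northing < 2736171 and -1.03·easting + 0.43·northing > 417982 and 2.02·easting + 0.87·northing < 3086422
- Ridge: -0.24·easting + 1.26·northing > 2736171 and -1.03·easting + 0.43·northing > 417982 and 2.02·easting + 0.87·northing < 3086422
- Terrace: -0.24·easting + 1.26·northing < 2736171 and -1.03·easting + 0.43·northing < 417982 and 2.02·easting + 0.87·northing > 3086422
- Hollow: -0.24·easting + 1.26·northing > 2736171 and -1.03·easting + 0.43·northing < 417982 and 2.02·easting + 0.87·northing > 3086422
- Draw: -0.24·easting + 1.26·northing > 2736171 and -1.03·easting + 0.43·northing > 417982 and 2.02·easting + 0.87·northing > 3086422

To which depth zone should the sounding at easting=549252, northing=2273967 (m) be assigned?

-0.24·549252 + 1.26·2273967 = 2733377.940, which is < 2736171
-1.03·549252 + 0.43·2273967 = 412076.250, which is < 417982
2.02·549252 + 0.87·2273967 = 3087840.330, which is > 3086422
This sign pattern matches Terrace.

Terrace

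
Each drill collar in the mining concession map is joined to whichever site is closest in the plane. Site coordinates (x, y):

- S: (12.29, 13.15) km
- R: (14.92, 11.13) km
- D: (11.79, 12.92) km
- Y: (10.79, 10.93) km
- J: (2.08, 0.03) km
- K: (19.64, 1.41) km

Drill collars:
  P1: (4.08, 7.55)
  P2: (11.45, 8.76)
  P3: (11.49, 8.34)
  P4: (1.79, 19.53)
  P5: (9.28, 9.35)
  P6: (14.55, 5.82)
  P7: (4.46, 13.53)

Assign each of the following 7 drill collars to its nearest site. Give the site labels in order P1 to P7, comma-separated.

P1 → Y (d²=56.45)
P2 → Y (d²=5.14)
P3 → Y (d²=7.20)
P4 → D (d²=143.69)
P5 → Y (d²=4.78)
P6 → R (d²=28.33)
P7 → Y (d²=46.83)

Y, Y, Y, D, Y, R, Y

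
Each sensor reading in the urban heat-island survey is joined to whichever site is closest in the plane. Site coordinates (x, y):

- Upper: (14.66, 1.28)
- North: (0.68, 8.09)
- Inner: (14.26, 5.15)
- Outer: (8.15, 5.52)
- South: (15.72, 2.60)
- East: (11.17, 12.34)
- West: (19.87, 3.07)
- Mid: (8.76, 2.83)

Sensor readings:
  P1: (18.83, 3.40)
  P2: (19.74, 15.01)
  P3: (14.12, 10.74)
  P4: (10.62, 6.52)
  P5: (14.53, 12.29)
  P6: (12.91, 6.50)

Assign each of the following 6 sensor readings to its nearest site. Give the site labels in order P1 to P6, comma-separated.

West, East, East, Outer, East, Inner

P1 → West (d²=1.19)
P2 → East (d²=80.57)
P3 → East (d²=11.26)
P4 → Outer (d²=7.10)
P5 → East (d²=11.29)
P6 → Inner (d²=3.64)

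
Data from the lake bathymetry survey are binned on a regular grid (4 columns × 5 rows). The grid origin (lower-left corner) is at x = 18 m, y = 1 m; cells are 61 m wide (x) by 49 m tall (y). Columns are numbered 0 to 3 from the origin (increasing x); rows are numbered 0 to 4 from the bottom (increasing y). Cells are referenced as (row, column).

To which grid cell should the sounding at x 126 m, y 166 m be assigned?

Column index: ⌊(126 − 18) / 61⌋ = ⌊1.770⌋ = 1
Row offset from origin: ⌊(166 − 1) / 49⌋ = ⌊3.367⌋ = 3 → row 3

(3, 1)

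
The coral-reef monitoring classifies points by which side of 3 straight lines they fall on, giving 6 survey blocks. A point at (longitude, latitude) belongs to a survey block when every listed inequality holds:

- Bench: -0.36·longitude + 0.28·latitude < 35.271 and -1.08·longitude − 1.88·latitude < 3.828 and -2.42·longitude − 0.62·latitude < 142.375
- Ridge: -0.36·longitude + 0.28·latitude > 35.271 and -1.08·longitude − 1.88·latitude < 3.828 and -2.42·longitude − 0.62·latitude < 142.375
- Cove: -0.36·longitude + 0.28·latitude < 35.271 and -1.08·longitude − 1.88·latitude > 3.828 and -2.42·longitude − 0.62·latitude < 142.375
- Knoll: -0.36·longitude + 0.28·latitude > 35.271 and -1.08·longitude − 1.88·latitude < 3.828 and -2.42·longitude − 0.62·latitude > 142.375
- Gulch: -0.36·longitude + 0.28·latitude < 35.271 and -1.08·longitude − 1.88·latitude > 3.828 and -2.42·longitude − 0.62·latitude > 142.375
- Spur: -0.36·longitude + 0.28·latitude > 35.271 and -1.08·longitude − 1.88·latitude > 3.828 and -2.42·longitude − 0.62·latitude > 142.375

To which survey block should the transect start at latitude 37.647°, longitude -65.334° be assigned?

Bench

-0.36·-65.334 + 0.28·37.647 = 34.061, which is < 35.271
-1.08·-65.334 − 1.88·37.647 = -0.216, which is < 3.828
-2.42·-65.334 − 0.62·37.647 = 134.767, which is < 142.375
This sign pattern matches Bench.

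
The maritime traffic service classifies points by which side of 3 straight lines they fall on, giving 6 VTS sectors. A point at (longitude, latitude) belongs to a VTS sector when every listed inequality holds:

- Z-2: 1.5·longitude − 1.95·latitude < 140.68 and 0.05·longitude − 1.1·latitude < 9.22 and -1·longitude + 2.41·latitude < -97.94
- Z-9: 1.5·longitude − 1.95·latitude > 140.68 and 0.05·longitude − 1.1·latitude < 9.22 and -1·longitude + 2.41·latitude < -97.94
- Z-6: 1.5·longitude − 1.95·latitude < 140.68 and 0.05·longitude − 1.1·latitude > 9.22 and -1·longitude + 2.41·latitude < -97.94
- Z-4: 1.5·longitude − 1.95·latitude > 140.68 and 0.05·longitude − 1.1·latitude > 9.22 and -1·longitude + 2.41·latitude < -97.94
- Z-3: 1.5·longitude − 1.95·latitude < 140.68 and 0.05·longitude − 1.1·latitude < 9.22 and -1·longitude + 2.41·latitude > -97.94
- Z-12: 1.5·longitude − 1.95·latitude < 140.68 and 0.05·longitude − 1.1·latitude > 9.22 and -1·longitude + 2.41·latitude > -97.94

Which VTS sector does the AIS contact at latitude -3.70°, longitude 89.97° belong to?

Z-9

1.5·89.97 − 1.95·-3.70 = 142.170, which is > 140.68
0.05·89.97 − 1.1·-3.70 = 8.569, which is < 9.22
-1·89.97 + 2.41·-3.70 = -98.887, which is < -97.94
This sign pattern matches Z-9.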